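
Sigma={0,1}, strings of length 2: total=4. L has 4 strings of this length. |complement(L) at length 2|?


Alphabet: {0,1}
String length: 2
Total strings of length 2 = 2^2 = 4
Strings in L = 4
Complement = total - |L|
= 4 - 4
= 0

0


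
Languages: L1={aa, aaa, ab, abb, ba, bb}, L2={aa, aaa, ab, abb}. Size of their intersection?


L1 = {aa, aaa, ab, abb, ba, bb}
L2 = {aa, aaa, ab, abb}
Checking each string in L1 against L2:
  'aa': in L2? Yes
  'aaa': in L2? Yes
  'ab': in L2? Yes
  'abb': in L2? Yes
  'ba': in L2? No
  'bb': in L2? No
Intersection = {aa, aaa, ab, abb}
|L1 ∩ L2| = 4

4


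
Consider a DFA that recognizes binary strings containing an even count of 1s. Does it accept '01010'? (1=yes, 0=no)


DFA has 2 states: q_even (start, accept=yes) and q_odd
Processing string '01010' character by character:
  Position 0: read '0', 1-count=0 -> q_even (no change)
  Position 1: read '1', 1-count=1 -> q_odd
  Position 2: read '0', 1-count=1 -> q_odd (no change)
  Position 3: read '1', 1-count=2 -> q_even
  Position 4: read '0', 1-count=2 -> q_even (no change)
Final state: q_even, total 1s = 2 (even); the DFA requires an even count -> accept

1


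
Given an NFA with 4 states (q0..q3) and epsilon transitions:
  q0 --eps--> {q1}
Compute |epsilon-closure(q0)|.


Starting from q0
Initialize closure = {q0}
Follow epsilon from q0 -> add q1
Final closure: {q0, q1}
Size = 2

2


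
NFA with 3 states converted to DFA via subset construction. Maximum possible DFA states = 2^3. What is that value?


NFA has 3 states
Subset construction: each DFA state = subset of NFA states
Maximum subsets = 2^3
2^3 = 8

8


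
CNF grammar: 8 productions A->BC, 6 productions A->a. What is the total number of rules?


CNF allows two rule forms:
  A -> BC (binary): 8 rules
  A -> a (terminal): 6 rules
Total = 8 + 6 = 14

14


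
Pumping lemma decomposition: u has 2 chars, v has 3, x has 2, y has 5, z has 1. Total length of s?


|s| = |u| + |v| + |x| + |y| + |z|
= 2 + 3 + 2 + 5 + 1
= 5 + 2 + 6
= 7 + 6
= 13

13


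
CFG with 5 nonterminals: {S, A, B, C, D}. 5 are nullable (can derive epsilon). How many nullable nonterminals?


Nonterminals: {S, A, B, C, D}
A nonterminal is nullable if it can derive epsilon
Counting nullable nonterminals: 5
Total nullable = 5

5


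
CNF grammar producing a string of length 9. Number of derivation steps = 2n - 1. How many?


Chomsky Normal Form derivation:
String length n = 9
Each step either:
  - Splits a nonterminal into two (n-1 such steps)
  - Converts a nonterminal to terminal (n such steps)
Total = (n-1) + n = 2n - 1
= 2(9) - 1
= 18 - 1
= 17

17


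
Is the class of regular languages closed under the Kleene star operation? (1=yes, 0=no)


Regular languages are closed under:
- Union (DFA product construction)
- Intersection (DFA product construction)
- Complement (swap accept/reject states)
- Concatenation (NFA construction)
- Kleene star (NFA construction)
Kleene star is in this list
Therefore: closed

1


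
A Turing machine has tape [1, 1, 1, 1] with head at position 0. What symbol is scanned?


Tape: [1, 1, 1, 1]
Positions: 0 1 2 3
Values:    1 1 1 1
Head at position 0
tape[0] = 1

1


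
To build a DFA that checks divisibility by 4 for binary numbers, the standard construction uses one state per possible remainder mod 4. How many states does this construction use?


Divisibility by 4 is tracked via the remainder mod 4: 0, 1, ..., 3
The construction assigns one state to each remainder
Number of remainders = 4

4


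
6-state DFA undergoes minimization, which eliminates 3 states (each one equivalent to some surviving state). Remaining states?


Original DFA: 6 states
Redundant states removed: 3
Minimized states = original - removed
= 6 - 3
= 3

3


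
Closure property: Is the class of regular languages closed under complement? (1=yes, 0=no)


Regular languages are closed under all standard operations:
- Union: Yes (product construction)
- Intersection: Yes (product construction)
- Complement: Yes (swap accept/reject)
- Concatenation: Yes (NFA construction)
Operation: complement -> Closed

1


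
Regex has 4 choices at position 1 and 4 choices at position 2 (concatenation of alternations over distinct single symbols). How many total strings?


First group: 4 alternatives
Second group: 4 alternatives
Concatenation: each choice from group 1 pairs with each from group 2
Total = 4 x 4 = 16

16


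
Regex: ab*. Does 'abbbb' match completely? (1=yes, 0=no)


Pattern: ab*
String: 'abbbb'
Pattern requires: exactly one 'a' followed by zero or more 'b's
First char is 'a' -> OK
Rest 'bbbb': all b's? Yes
Result: 1

1


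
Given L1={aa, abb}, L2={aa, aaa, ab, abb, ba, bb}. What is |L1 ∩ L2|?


L1 = {aa, abb}
L2 = {aa, aaa, ab, abb, ba, bb}
Checking each string in L1 against L2:
  'aa': in L2? Yes
  'abb': in L2? Yes
Intersection = {aa, abb}
|L1 ∩ L2| = 2

2


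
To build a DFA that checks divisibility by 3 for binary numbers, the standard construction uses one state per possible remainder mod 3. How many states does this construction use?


Divisibility by 3 is tracked via the remainder mod 3: 0, 1, ..., 2
The construction assigns one state to each remainder
Number of remainders = 3

3


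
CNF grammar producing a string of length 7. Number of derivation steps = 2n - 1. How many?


Chomsky Normal Form derivation:
String length n = 7
Each step either:
  - Splits a nonterminal into two (n-1 such steps)
  - Converts a nonterminal to terminal (n such steps)
Total = (n-1) + n = 2n - 1
= 2(7) - 1
= 14 - 1
= 13

13


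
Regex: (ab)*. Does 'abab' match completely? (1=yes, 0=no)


Pattern: (ab)*
String: 'abab'
Pattern requires: zero or more repetitions of 'ab'
Pairs: ['ab', 'ab']
All pairs are 'ab'? Yes
Result: 1

1


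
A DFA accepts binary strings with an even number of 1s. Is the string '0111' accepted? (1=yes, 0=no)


DFA has 2 states: q_even (start, accept=yes) and q_odd
Processing string '0111' character by character:
  Position 0: read '0', 1-count=0 -> q_even (no change)
  Position 1: read '1', 1-count=1 -> q_odd
  Position 2: read '1', 1-count=2 -> q_even
  Position 3: read '1', 1-count=3 -> q_odd
Final state: q_odd, total 1s = 3 (odd); the DFA requires an even count -> reject

0


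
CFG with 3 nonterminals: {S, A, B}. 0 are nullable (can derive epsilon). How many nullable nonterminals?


Nonterminals: {S, A, B}
A nonterminal is nullable if it can derive epsilon
Counting nullable nonterminals: 0
Total nullable = 0

0


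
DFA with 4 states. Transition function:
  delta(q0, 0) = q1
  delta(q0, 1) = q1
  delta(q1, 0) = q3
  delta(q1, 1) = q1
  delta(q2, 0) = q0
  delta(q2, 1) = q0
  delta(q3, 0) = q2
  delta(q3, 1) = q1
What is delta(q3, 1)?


Looking up transition function:
delta(q3, 1) in the table
Row: q3, Column: 1
Result: q1

q1


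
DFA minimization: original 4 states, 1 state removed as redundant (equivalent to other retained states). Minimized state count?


Original DFA: 4 states
Redundant states removed: 1
Minimized states = original - removed
= 4 - 1
= 3

3


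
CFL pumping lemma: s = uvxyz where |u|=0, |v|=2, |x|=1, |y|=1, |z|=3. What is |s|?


|s| = |u| + |v| + |x| + |y| + |z|
= 0 + 2 + 1 + 1 + 3
= 2 + 1 + 4
= 3 + 4
= 7

7


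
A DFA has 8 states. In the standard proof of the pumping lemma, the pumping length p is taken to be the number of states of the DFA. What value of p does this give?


Pumping lemma for regular languages (standard proof):
Take p = |Q|, the number of DFA states.
Any string of length >= |Q| passes through |Q|+1 states while reading its first |Q| symbols,
so by pigeonhole some state repeats, giving the loop that can be pumped.
Here |Q| = 8
Therefore the proof uses p = 8

8


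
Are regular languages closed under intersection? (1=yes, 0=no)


Regular languages are closed under:
- Union (DFA product construction)
- Intersection (DFA product construction)
- Complement (swap accept/reject states)
- Concatenation (NFA construction)
- Kleene star (NFA construction)
intersection is in this list
Therefore: closed

1


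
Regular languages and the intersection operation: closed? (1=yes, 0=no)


Regular languages are closed under all standard operations:
- Union: Yes (product construction)
- Intersection: Yes (product construction)
- Complement: Yes (swap accept/reject)
- Concatenation: Yes (NFA construction)
Operation: intersection -> Closed

1


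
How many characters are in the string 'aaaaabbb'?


String: 'aaaaabbb'
Counting characters:
  'a' appears 5 time(s)
  'b' appears 3 time(s)
Total length = 5 + 3 = 8

8


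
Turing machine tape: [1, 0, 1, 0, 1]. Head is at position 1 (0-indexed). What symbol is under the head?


Tape: [1, 0, 1, 0, 1]
Positions: 0 1 2 3 4
Values:    1 0 1 0 1
Head at position 1
tape[1] = 0

0


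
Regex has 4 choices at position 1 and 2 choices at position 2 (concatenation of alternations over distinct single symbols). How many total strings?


First group: 4 alternatives
Second group: 2 alternatives
Concatenation: each choice from group 1 pairs with each from group 2
Total = 4 x 2 = 8

8


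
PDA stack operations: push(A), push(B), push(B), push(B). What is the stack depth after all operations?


Tracing stack operations:
  push(A) -> stack = [A], depth=1
  push(B) -> stack = [A,B], depth=2
  push(B) -> stack = [A,B,B], depth=3
  push(B) -> stack = [A,B,B,B], depth=4
Final depth = 4

4


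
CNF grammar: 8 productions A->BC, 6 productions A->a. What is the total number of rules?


CNF allows two rule forms:
  A -> BC (binary): 8 rules
  A -> a (terminal): 6 rules
Total = 8 + 6 = 14

14


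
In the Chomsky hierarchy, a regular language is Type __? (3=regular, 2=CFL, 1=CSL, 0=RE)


Chomsky hierarchy levels:
  Type 3: Regular (DFA/NFA/regex)
  Type 2: Context-free (PDA)
  Type 1: Context-sensitive
  Type 0: Recursively enumerable (TM)
'regular' corresponds to Type 3

3


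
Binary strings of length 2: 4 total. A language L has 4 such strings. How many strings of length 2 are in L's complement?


Alphabet: {0,1}
String length: 2
Total strings of length 2 = 2^2 = 4
Strings in L = 4
Complement = total - |L|
= 4 - 4
= 0

0


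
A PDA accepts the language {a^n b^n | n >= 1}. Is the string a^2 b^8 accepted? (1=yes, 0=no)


Language requires equal numbers of a's and b's
PDA pushes for each 'a', pops for each 'b'
Number of a's = 2
Number of b's = 8
2 != 8 -> Reject

0


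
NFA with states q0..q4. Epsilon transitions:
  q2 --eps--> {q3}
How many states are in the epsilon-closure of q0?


Starting from q0
Initialize closure = {q0}
q0 has no outgoing epsilon transitions -> nothing to add
Final closure: {q0}
Size = 1

1


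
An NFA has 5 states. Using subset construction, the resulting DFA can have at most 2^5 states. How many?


NFA has 5 states
Subset construction: each DFA state = subset of NFA states
Maximum subsets = 2^5
2^5 = 32

32


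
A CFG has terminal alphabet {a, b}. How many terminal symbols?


Terminal symbols: a, b
Counting each: a (#1), b (#2)
Total = 2

2


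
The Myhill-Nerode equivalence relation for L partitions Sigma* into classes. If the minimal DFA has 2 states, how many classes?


Myhill-Nerode theorem:
Number of equivalence classes = number of states in minimal DFA
Minimal DFA states = 2
Therefore equivalence classes = 2

2


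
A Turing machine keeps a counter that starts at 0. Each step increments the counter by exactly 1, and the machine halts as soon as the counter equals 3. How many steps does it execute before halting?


Counter starts at 0. Counting sequence:
  Step 1: counter = 1
  Step 2: counter = 2
  Step 3: counter = 3
Counter reached 3 -> halt
Total steps = 3

3


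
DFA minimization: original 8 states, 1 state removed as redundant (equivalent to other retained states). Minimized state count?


Original DFA: 8 states
Redundant states removed: 1
Minimized states = original - removed
= 8 - 1
= 7

7


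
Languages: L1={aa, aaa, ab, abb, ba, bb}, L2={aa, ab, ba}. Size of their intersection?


L1 = {aa, aaa, ab, abb, ba, bb}
L2 = {aa, ab, ba}
Checking each string in L1 against L2:
  'aa': in L2? Yes
  'aaa': in L2? No
  'ab': in L2? Yes
  'abb': in L2? No
  'ba': in L2? Yes
  'bb': in L2? No
Intersection = {aa, ab, ba}
|L1 ∩ L2| = 3

3


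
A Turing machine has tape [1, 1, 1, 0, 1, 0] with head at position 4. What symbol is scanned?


Tape: [1, 1, 1, 0, 1, 0]
Positions: 0 1 2 3 4 5
Values:    1 1 1 0 1 0
Head at position 4
tape[4] = 1

1


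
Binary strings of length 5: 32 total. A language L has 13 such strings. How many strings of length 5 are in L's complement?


Alphabet: {0,1}
String length: 5
Total strings of length 5 = 2^5 = 32
Strings in L = 13
Complement = total - |L|
= 32 - 13
= 19

19


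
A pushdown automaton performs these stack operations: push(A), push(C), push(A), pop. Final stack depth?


Tracing stack operations:
  push(A) -> stack = [A], depth=1
  push(C) -> stack = [A,C], depth=2
  push(A) -> stack = [A,C,A], depth=3
  pop -> removed A, stack = [A,C], depth=2
Final depth = 2

2


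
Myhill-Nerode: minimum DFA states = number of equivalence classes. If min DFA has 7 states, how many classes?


Myhill-Nerode theorem:
Number of equivalence classes = number of states in minimal DFA
Minimal DFA states = 7
Therefore equivalence classes = 7

7


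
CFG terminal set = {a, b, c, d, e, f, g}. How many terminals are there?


Terminal symbols: a, b, c, d, e, f, g
Counting each: a (#1), b (#2), c (#3), d (#4), e (#5), f (#6), g (#7)
Total = 7

7


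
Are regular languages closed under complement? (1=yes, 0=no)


Regular languages are closed under all standard operations:
- Union: Yes (product construction)
- Intersection: Yes (product construction)
- Complement: Yes (swap accept/reject)
- Concatenation: Yes (NFA construction)
Operation: complement -> Closed

1


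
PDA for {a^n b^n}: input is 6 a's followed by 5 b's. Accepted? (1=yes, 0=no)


Language requires equal numbers of a's and b's
PDA pushes for each 'a', pops for each 'b'
Number of a's = 6
Number of b's = 5
6 != 5 -> Reject

0


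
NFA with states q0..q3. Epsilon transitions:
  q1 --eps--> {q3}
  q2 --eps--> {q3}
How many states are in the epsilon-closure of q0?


Starting from q0
Initialize closure = {q0}
q0 has no outgoing epsilon transitions -> nothing to add
Final closure: {q0}
Size = 1

1


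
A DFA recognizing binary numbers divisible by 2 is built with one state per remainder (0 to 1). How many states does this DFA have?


Divisibility by 2 is tracked via the remainder mod 2: 0, 1, ..., 1
The construction assigns one state to each remainder
Number of remainders = 2

2


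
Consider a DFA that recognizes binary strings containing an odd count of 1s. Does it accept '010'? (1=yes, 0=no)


DFA has 2 states: q_even (start, accept=no) and q_odd
Processing string '010' character by character:
  Position 0: read '0', 1-count=0 -> q_even (no change)
  Position 1: read '1', 1-count=1 -> q_odd
  Position 2: read '0', 1-count=1 -> q_odd (no change)
Final state: q_odd, total 1s = 1 (odd); the DFA requires an odd count -> accept

1


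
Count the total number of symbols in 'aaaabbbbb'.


String: 'aaaabbbbb'
Counting characters:
  'a' appears 4 time(s)
  'b' appears 5 time(s)
Total length = 4 + 5 = 9

9


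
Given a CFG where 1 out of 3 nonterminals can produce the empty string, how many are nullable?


Nonterminals: {S, A, B}
A nonterminal is nullable if it can derive epsilon
Counting nullable nonterminals: 1
Total nullable = 1

1


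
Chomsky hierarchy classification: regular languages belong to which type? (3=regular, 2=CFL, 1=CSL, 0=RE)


Chomsky hierarchy levels:
  Type 3: Regular (DFA/NFA/regex)
  Type 2: Context-free (PDA)
  Type 1: Context-sensitive
  Type 0: Recursively enumerable (TM)
'regular' corresponds to Type 3

3


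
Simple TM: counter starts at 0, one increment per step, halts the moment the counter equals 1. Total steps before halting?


Counter starts at 0. Counting sequence:
  Step 1: counter = 1
Counter reached 1 -> halt
Total steps = 1

1


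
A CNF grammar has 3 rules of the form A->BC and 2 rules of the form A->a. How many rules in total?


CNF allows two rule forms:
  A -> BC (binary): 3 rules
  A -> a (terminal): 2 rules
Total = 3 + 2 = 5

5


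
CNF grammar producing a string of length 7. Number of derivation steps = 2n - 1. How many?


Chomsky Normal Form derivation:
String length n = 7
Each step either:
  - Splits a nonterminal into two (n-1 such steps)
  - Converts a nonterminal to terminal (n such steps)
Total = (n-1) + n = 2n - 1
= 2(7) - 1
= 14 - 1
= 13

13


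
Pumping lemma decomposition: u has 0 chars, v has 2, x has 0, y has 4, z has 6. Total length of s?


|s| = |u| + |v| + |x| + |y| + |z|
= 0 + 2 + 0 + 4 + 6
= 2 + 0 + 10
= 2 + 10
= 12

12


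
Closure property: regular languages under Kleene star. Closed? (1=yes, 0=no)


Regular languages are closed under:
- Union (DFA product construction)
- Intersection (DFA product construction)
- Complement (swap accept/reject states)
- Concatenation (NFA construction)
- Kleene star (NFA construction)
Kleene star is in this list
Therefore: closed

1


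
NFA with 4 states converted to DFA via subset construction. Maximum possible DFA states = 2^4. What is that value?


NFA has 4 states
Subset construction: each DFA state = subset of NFA states
Maximum subsets = 2^4
2^4 = 16

16


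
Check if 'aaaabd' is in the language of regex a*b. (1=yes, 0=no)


Pattern: a*b
String: 'aaaabd'
Pattern requires: zero or more 'a's followed by exactly one 'b'
Found 4 leading 'a's
Remaining: 'bd'
Remaining is not 'b' -> no match
Result: 0

0


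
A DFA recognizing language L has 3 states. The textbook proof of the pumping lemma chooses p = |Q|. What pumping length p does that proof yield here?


Pumping lemma for regular languages (standard proof):
Take p = |Q|, the number of DFA states.
Any string of length >= |Q| passes through |Q|+1 states while reading its first |Q| symbols,
so by pigeonhole some state repeats, giving the loop that can be pumped.
Here |Q| = 3
Therefore the proof uses p = 3

3


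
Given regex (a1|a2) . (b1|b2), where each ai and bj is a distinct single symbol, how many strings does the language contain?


First group: 2 alternatives
Second group: 2 alternatives
Concatenation: each choice from group 1 pairs with each from group 2
Total = 2 x 2 = 4

4


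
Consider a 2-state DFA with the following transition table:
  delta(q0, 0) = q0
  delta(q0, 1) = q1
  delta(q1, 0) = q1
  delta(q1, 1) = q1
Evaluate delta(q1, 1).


Looking up transition function:
delta(q1, 1) in the table
Row: q1, Column: 1
Result: q1

q1


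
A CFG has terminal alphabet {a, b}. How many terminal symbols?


Terminal symbols: a, b
Counting each: a (#1), b (#2)
Total = 2

2


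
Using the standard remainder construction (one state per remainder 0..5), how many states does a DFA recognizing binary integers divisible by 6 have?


Divisibility by 6 is tracked via the remainder mod 6: 0, 1, ..., 5
The construction assigns one state to each remainder
Number of remainders = 6

6


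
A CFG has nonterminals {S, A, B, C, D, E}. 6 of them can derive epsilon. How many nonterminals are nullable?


Nonterminals: {S, A, B, C, D, E}
A nonterminal is nullable if it can derive epsilon
Counting nullable nonterminals: 6
Total nullable = 6

6


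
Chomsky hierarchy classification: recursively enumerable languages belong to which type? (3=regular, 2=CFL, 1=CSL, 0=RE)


Chomsky hierarchy levels:
  Type 3: Regular (DFA/NFA/regex)
  Type 2: Context-free (PDA)
  Type 1: Context-sensitive
  Type 0: Recursively enumerable (TM)
'recursively enumerable' corresponds to Type 0

0


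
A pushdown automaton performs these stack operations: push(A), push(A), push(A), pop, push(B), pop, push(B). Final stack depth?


Tracing stack operations:
  push(A) -> stack = [A], depth=1
  push(A) -> stack = [A,A], depth=2
  push(A) -> stack = [A,A,A], depth=3
  pop -> removed A, stack = [A,A], depth=2
  push(B) -> stack = [A,A,B], depth=3
  pop -> removed B, stack = [A,A], depth=2
  push(B) -> stack = [A,A,B], depth=3
Final depth = 3

3


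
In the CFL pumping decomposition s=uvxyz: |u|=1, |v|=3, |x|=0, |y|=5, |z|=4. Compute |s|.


|s| = |u| + |v| + |x| + |y| + |z|
= 1 + 3 + 0 + 5 + 4
= 4 + 0 + 9
= 4 + 9
= 13

13


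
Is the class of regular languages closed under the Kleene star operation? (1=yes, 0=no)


Regular languages are closed under:
- Union (DFA product construction)
- Intersection (DFA product construction)
- Complement (swap accept/reject states)
- Concatenation (NFA construction)
- Kleene star (NFA construction)
Kleene star is in this list
Therefore: closed

1


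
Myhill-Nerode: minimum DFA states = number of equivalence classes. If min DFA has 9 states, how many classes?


Myhill-Nerode theorem:
Number of equivalence classes = number of states in minimal DFA
Minimal DFA states = 9
Therefore equivalence classes = 9

9


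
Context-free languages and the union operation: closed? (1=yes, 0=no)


CFL closure properties:
  Closed under: union, concatenation, Kleene star
  NOT closed under: intersection, complement
Operation 'union' is in closed list -> Yes (closed)

1


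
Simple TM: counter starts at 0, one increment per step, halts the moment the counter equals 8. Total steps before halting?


Counter starts at 0. Counting sequence:
  Step 1: counter = 1
  Step 2: counter = 2
  Step 3: counter = 3
  Step 4: counter = 4
  Step 5: counter = 5
  Step 6: counter = 6
  Step 7: counter = 7
  Step 8: counter = 8
Counter reached 8 -> halt
Total steps = 8

8


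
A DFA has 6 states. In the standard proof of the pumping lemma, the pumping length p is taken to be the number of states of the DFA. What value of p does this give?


Pumping lemma for regular languages (standard proof):
Take p = |Q|, the number of DFA states.
Any string of length >= |Q| passes through |Q|+1 states while reading its first |Q| symbols,
so by pigeonhole some state repeats, giving the loop that can be pumped.
Here |Q| = 6
Therefore the proof uses p = 6

6


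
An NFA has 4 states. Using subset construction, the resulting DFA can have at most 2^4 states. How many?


NFA has 4 states
Subset construction: each DFA state = subset of NFA states
Maximum subsets = 2^4
2^4 = 16

16


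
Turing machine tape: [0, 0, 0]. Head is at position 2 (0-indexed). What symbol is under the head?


Tape: [0, 0, 0]
Positions: 0 1 2
Values:    0 0 0
Head at position 2
tape[2] = 0

0


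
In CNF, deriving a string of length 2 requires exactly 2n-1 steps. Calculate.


Chomsky Normal Form derivation:
String length n = 2
Each step either:
  - Splits a nonterminal into two (n-1 such steps)
  - Converts a nonterminal to terminal (n such steps)
Total = (n-1) + n = 2n - 1
= 2(2) - 1
= 4 - 1
= 3

3


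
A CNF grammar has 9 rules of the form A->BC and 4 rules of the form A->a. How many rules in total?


CNF allows two rule forms:
  A -> BC (binary): 9 rules
  A -> a (terminal): 4 rules
Total = 9 + 4 = 13

13


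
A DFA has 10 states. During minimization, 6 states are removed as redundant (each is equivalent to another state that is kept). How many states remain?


Original DFA: 10 states
Redundant states removed: 6
Minimized states = original - removed
= 10 - 6
= 4

4


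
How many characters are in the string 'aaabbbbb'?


String: 'aaabbbbb'
Counting characters:
  'a' appears 3 time(s)
  'b' appears 5 time(s)
Total length = 3 + 5 = 8

8


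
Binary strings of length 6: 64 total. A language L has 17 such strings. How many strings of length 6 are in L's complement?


Alphabet: {0,1}
String length: 6
Total strings of length 6 = 2^6 = 64
Strings in L = 17
Complement = total - |L|
= 64 - 17
= 47

47


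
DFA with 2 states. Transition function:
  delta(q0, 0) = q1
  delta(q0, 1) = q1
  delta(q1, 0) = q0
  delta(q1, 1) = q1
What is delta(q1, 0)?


Looking up transition function:
delta(q1, 0) in the table
Row: q1, Column: 0
Result: q0

q0


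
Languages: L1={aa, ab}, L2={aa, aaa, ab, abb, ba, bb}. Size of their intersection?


L1 = {aa, ab}
L2 = {aa, aaa, ab, abb, ba, bb}
Checking each string in L1 against L2:
  'aa': in L2? Yes
  'ab': in L2? Yes
Intersection = {aa, ab}
|L1 ∩ L2| = 2

2


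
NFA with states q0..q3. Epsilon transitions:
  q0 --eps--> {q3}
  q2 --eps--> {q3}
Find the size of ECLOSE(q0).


Starting from q0
Initialize closure = {q0}
Follow epsilon from q0 -> add q3
Final closure: {q0, q3}
Size = 2

2


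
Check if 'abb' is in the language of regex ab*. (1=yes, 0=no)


Pattern: ab*
String: 'abb'
Pattern requires: exactly one 'a' followed by zero or more 'b's
First char is 'a' -> OK
Rest 'bb': all b's? Yes
Result: 1

1


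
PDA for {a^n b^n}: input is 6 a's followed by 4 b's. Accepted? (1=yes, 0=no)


Language requires equal numbers of a's and b's
PDA pushes for each 'a', pops for each 'b'
Number of a's = 6
Number of b's = 4
6 != 4 -> Reject

0


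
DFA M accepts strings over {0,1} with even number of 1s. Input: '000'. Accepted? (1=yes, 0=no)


DFA has 2 states: q_even (start, accept=yes) and q_odd
Processing string '000' character by character:
  Position 0: read '0', 1-count=0 -> q_even (no change)
  Position 1: read '0', 1-count=0 -> q_even (no change)
  Position 2: read '0', 1-count=0 -> q_even (no change)
Final state: q_even, total 1s = 0 (even); the DFA requires an even count -> accept

1


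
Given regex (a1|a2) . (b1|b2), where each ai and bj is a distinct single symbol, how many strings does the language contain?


First group: 2 alternatives
Second group: 2 alternatives
Concatenation: each choice from group 1 pairs with each from group 2
Total = 2 x 2 = 4

4


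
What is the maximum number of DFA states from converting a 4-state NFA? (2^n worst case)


NFA has 4 states
Subset construction: each DFA state = subset of NFA states
Maximum subsets = 2^4
2^4 = 16

16


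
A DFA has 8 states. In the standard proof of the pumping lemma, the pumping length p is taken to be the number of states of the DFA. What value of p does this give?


Pumping lemma for regular languages (standard proof):
Take p = |Q|, the number of DFA states.
Any string of length >= |Q| passes through |Q|+1 states while reading its first |Q| symbols,
so by pigeonhole some state repeats, giving the loop that can be pumped.
Here |Q| = 8
Therefore the proof uses p = 8

8


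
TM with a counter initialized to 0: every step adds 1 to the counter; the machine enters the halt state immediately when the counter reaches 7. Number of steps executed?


Counter starts at 0. Counting sequence:
  Step 1: counter = 1
  Step 2: counter = 2
  Step 3: counter = 3
  Step 4: counter = 4
  Step 5: counter = 5
  Step 6: counter = 6
  Step 7: counter = 7
Counter reached 7 -> halt
Total steps = 7

7


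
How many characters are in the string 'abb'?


String: 'abb'
Counting characters:
  'a' appears 1 time(s)
  'b' appears 2 time(s)
Total length = 1 + 2 = 3

3


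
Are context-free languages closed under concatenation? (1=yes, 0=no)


CFL closure properties:
  Closed under: union, concatenation, Kleene star
  NOT closed under: intersection, complement
Operation 'concatenation' is in closed list -> Yes (closed)

1


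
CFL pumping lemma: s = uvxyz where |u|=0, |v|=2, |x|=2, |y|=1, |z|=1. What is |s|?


|s| = |u| + |v| + |x| + |y| + |z|
= 0 + 2 + 2 + 1 + 1
= 2 + 2 + 2
= 4 + 2
= 6

6


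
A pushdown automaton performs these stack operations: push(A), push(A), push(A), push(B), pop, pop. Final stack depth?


Tracing stack operations:
  push(A) -> stack = [A], depth=1
  push(A) -> stack = [A,A], depth=2
  push(A) -> stack = [A,A,A], depth=3
  push(B) -> stack = [A,A,A,B], depth=4
  pop -> removed B, stack = [A,A,A], depth=3
  pop -> removed A, stack = [A,A], depth=2
Final depth = 2

2


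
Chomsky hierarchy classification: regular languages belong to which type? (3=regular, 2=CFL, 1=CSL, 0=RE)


Chomsky hierarchy levels:
  Type 3: Regular (DFA/NFA/regex)
  Type 2: Context-free (PDA)
  Type 1: Context-sensitive
  Type 0: Recursively enumerable (TM)
'regular' corresponds to Type 3

3


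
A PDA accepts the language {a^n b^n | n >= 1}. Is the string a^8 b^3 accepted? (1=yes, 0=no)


Language requires equal numbers of a's and b's
PDA pushes for each 'a', pops for each 'b'
Number of a's = 8
Number of b's = 3
8 != 3 -> Reject

0


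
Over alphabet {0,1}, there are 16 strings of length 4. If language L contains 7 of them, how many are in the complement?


Alphabet: {0,1}
String length: 4
Total strings of length 4 = 2^4 = 16
Strings in L = 7
Complement = total - |L|
= 16 - 7
= 9

9


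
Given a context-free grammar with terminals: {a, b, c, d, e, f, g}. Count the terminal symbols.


Terminal symbols: a, b, c, d, e, f, g
Counting each: a (#1), b (#2), c (#3), d (#4), e (#5), f (#6), g (#7)
Total = 7

7


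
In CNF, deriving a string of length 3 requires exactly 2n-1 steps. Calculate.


Chomsky Normal Form derivation:
String length n = 3
Each step either:
  - Splits a nonterminal into two (n-1 such steps)
  - Converts a nonterminal to terminal (n such steps)
Total = (n-1) + n = 2n - 1
= 2(3) - 1
= 6 - 1
= 5

5


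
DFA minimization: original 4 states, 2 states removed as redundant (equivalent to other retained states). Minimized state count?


Original DFA: 4 states
Redundant states removed: 2
Minimized states = original - removed
= 4 - 2
= 2

2


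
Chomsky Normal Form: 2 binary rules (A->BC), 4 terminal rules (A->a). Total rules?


CNF allows two rule forms:
  A -> BC (binary): 2 rules
  A -> a (terminal): 4 rules
Total = 2 + 4 = 6

6


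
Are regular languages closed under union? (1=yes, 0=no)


Regular languages are closed under:
- Union (DFA product construction)
- Intersection (DFA product construction)
- Complement (swap accept/reject states)
- Concatenation (NFA construction)
- Kleene star (NFA construction)
union is in this list
Therefore: closed

1


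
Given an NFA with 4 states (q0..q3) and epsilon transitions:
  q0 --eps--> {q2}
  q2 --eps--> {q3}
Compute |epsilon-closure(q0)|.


Starting from q0
Initialize closure = {q0}
Follow epsilon from q0 -> add q2
Follow epsilon from q2 -> add q3
Final closure: {q0, q2, q3}
Size = 3

3


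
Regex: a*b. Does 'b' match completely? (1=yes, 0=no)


Pattern: a*b
String: 'b'
Pattern requires: zero or more 'a's followed by exactly one 'b'
Found 0 leading 'a's
Remaining: 'b'
Remaining is exactly 'b' -> match
Result: 1

1


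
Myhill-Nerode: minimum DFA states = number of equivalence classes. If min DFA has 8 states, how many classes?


Myhill-Nerode theorem:
Number of equivalence classes = number of states in minimal DFA
Minimal DFA states = 8
Therefore equivalence classes = 8

8


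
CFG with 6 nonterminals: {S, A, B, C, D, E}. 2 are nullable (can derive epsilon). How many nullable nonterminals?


Nonterminals: {S, A, B, C, D, E}
A nonterminal is nullable if it can derive epsilon
Counting nullable nonterminals: 2
Total nullable = 2

2


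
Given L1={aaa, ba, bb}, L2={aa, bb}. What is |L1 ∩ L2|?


L1 = {aaa, ba, bb}
L2 = {aa, bb}
Checking each string in L1 against L2:
  'aaa': in L2? No
  'ba': in L2? No
  'bb': in L2? Yes
Intersection = {bb}
|L1 ∩ L2| = 1

1


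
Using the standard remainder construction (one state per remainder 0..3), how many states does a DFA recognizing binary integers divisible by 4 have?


Divisibility by 4 is tracked via the remainder mod 4: 0, 1, ..., 3
The construction assigns one state to each remainder
Number of remainders = 4

4


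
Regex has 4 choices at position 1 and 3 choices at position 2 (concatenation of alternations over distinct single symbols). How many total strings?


First group: 4 alternatives
Second group: 3 alternatives
Concatenation: each choice from group 1 pairs with each from group 2
Total = 4 x 3 = 12

12


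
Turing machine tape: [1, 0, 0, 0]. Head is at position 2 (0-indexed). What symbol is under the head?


Tape: [1, 0, 0, 0]
Positions: 0 1 2 3
Values:    1 0 0 0
Head at position 2
tape[2] = 0

0


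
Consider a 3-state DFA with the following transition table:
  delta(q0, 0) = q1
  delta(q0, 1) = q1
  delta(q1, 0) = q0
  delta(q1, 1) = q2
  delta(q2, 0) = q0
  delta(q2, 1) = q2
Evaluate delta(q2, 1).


Looking up transition function:
delta(q2, 1) in the table
Row: q2, Column: 1
Result: q2

q2


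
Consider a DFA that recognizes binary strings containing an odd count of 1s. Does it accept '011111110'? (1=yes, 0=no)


DFA has 2 states: q_even (start, accept=no) and q_odd
Processing string '011111110' character by character:
  Position 0: read '0', 1-count=0 -> q_even (no change)
  Position 1: read '1', 1-count=1 -> q_odd
  Position 2: read '1', 1-count=2 -> q_even
  Position 3: read '1', 1-count=3 -> q_odd
  Position 4: read '1', 1-count=4 -> q_even
  Position 5: read '1', 1-count=5 -> q_odd
  Position 6: read '1', 1-count=6 -> q_even
  Position 7: read '1', 1-count=7 -> q_odd
  Position 8: read '0', 1-count=7 -> q_odd (no change)
Final state: q_odd, total 1s = 7 (odd); the DFA requires an odd count -> accept

1


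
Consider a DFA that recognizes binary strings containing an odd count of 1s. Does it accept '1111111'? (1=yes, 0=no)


DFA has 2 states: q_even (start, accept=no) and q_odd
Processing string '1111111' character by character:
  Position 0: read '1', 1-count=1 -> q_odd
  Position 1: read '1', 1-count=2 -> q_even
  Position 2: read '1', 1-count=3 -> q_odd
  Position 3: read '1', 1-count=4 -> q_even
  Position 4: read '1', 1-count=5 -> q_odd
  Position 5: read '1', 1-count=6 -> q_even
  Position 6: read '1', 1-count=7 -> q_odd
Final state: q_odd, total 1s = 7 (odd); the DFA requires an odd count -> accept

1


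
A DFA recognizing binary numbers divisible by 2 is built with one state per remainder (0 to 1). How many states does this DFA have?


Divisibility by 2 is tracked via the remainder mod 2: 0, 1, ..., 1
The construction assigns one state to each remainder
Number of remainders = 2

2


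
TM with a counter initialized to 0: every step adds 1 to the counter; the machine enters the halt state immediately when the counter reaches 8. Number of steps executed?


Counter starts at 0. Counting sequence:
  Step 1: counter = 1
  Step 2: counter = 2
  Step 3: counter = 3
  Step 4: counter = 4
  Step 5: counter = 5
  Step 6: counter = 6
  Step 7: counter = 7
  Step 8: counter = 8
Counter reached 8 -> halt
Total steps = 8

8


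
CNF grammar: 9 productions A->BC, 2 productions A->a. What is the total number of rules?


CNF allows two rule forms:
  A -> BC (binary): 9 rules
  A -> a (terminal): 2 rules
Total = 9 + 2 = 11

11


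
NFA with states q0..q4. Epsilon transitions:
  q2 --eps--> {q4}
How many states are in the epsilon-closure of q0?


Starting from q0
Initialize closure = {q0}
q0 has no outgoing epsilon transitions -> nothing to add
Final closure: {q0}
Size = 1

1


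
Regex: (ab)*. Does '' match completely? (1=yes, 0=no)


Pattern: (ab)*
String: ''
Pattern requires: zero or more repetitions of 'ab'
Pairs: []
All pairs are 'ab'? Yes
Result: 1

1


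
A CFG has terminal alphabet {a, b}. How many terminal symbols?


Terminal symbols: a, b
Counting each: a (#1), b (#2)
Total = 2

2


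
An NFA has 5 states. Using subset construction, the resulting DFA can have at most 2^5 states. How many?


NFA has 5 states
Subset construction: each DFA state = subset of NFA states
Maximum subsets = 2^5
2^5 = 32

32


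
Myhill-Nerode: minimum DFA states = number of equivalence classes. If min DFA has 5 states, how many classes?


Myhill-Nerode theorem:
Number of equivalence classes = number of states in minimal DFA
Minimal DFA states = 5
Therefore equivalence classes = 5

5


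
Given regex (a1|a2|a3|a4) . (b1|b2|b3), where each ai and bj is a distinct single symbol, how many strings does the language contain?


First group: 4 alternatives
Second group: 3 alternatives
Concatenation: each choice from group 1 pairs with each from group 2
Total = 4 x 3 = 12

12


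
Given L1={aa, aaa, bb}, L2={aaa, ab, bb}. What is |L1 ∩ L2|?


L1 = {aa, aaa, bb}
L2 = {aaa, ab, bb}
Checking each string in L1 against L2:
  'aa': in L2? No
  'aaa': in L2? Yes
  'bb': in L2? Yes
Intersection = {aaa, bb}
|L1 ∩ L2| = 2

2


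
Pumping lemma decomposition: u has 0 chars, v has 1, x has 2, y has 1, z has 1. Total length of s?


|s| = |u| + |v| + |x| + |y| + |z|
= 0 + 1 + 2 + 1 + 1
= 1 + 2 + 2
= 3 + 2
= 5

5


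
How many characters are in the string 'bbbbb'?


String: 'bbbbb'
Counting characters:
  'b' appears 5 time(s)
Total length = 0 + 5 = 5

5


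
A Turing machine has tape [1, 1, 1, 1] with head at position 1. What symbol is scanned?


Tape: [1, 1, 1, 1]
Positions: 0 1 2 3
Values:    1 1 1 1
Head at position 1
tape[1] = 1

1


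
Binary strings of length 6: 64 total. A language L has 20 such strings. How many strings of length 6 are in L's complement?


Alphabet: {0,1}
String length: 6
Total strings of length 6 = 2^6 = 64
Strings in L = 20
Complement = total - |L|
= 64 - 20
= 44

44


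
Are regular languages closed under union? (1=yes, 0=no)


Regular languages are closed under:
- Union (DFA product construction)
- Intersection (DFA product construction)
- Complement (swap accept/reject states)
- Concatenation (NFA construction)
- Kleene star (NFA construction)
union is in this list
Therefore: closed

1


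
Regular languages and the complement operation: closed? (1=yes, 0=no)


Regular languages are closed under all standard operations:
- Union: Yes (product construction)
- Intersection: Yes (product construction)
- Complement: Yes (swap accept/reject)
- Concatenation: Yes (NFA construction)
Operation: complement -> Closed

1


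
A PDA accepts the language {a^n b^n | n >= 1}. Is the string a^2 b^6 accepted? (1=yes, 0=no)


Language requires equal numbers of a's and b's
PDA pushes for each 'a', pops for each 'b'
Number of a's = 2
Number of b's = 6
2 != 6 -> Reject

0


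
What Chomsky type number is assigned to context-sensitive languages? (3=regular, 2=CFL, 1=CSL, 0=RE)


Chomsky hierarchy levels:
  Type 3: Regular (DFA/NFA/regex)
  Type 2: Context-free (PDA)
  Type 1: Context-sensitive
  Type 0: Recursively enumerable (TM)
'context-sensitive' corresponds to Type 1

1


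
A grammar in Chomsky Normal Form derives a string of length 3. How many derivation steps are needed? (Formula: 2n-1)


Chomsky Normal Form derivation:
String length n = 3
Each step either:
  - Splits a nonterminal into two (n-1 such steps)
  - Converts a nonterminal to terminal (n such steps)
Total = (n-1) + n = 2n - 1
= 2(3) - 1
= 6 - 1
= 5

5


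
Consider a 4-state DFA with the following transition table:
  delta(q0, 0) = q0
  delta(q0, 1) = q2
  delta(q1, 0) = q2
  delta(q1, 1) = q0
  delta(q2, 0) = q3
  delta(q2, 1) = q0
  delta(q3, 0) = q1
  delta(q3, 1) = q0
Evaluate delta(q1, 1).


Looking up transition function:
delta(q1, 1) in the table
Row: q1, Column: 1
Result: q0

q0


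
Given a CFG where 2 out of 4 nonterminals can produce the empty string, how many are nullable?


Nonterminals: {S, A, B, C}
A nonterminal is nullable if it can derive epsilon
Counting nullable nonterminals: 2
Total nullable = 2

2


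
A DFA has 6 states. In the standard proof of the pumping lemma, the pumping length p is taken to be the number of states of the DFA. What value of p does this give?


Pumping lemma for regular languages (standard proof):
Take p = |Q|, the number of DFA states.
Any string of length >= |Q| passes through |Q|+1 states while reading its first |Q| symbols,
so by pigeonhole some state repeats, giving the loop that can be pumped.
Here |Q| = 6
Therefore the proof uses p = 6

6
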